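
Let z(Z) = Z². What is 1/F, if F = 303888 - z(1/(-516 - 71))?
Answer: 344569/104710384271 ≈ 3.2907e-6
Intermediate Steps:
F = 104710384271/344569 (F = 303888 - (1/(-516 - 71))² = 303888 - (1/(-587))² = 303888 - (-1/587)² = 303888 - 1*1/344569 = 303888 - 1/344569 = 104710384271/344569 ≈ 3.0389e+5)
1/F = 1/(104710384271/344569) = 344569/104710384271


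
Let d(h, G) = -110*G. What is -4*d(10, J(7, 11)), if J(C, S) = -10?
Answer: -4400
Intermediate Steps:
-4*d(10, J(7, 11)) = -(-440)*(-10) = -4*1100 = -4400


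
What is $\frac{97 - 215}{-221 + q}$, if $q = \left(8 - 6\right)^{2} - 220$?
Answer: $\frac{118}{437} \approx 0.27002$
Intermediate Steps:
$q = -216$ ($q = 2^{2} - 220 = 4 - 220 = -216$)
$\frac{97 - 215}{-221 + q} = \frac{97 - 215}{-221 - 216} = - \frac{118}{-437} = \left(-118\right) \left(- \frac{1}{437}\right) = \frac{118}{437}$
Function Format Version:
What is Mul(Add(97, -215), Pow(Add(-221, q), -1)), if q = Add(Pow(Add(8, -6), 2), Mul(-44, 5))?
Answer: Rational(118, 437) ≈ 0.27002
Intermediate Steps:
q = -216 (q = Add(Pow(2, 2), -220) = Add(4, -220) = -216)
Mul(Add(97, -215), Pow(Add(-221, q), -1)) = Mul(Add(97, -215), Pow(Add(-221, -216), -1)) = Mul(-118, Pow(-437, -1)) = Mul(-118, Rational(-1, 437)) = Rational(118, 437)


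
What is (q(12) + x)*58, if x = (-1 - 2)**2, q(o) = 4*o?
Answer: 3306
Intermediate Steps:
x = 9 (x = (-3)**2 = 9)
(q(12) + x)*58 = (4*12 + 9)*58 = (48 + 9)*58 = 57*58 = 3306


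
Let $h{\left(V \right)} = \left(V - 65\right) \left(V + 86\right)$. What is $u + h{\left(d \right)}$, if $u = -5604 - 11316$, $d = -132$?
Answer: $-7858$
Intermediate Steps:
$h{\left(V \right)} = \left(-65 + V\right) \left(86 + V\right)$
$u = -16920$ ($u = -5604 - 11316 = -16920$)
$u + h{\left(d \right)} = -16920 + \left(-5590 + \left(-132\right)^{2} + 21 \left(-132\right)\right) = -16920 - -9062 = -16920 + 9062 = -7858$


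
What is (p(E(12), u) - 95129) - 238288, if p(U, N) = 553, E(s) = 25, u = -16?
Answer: -332864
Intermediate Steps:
(p(E(12), u) - 95129) - 238288 = (553 - 95129) - 238288 = -94576 - 238288 = -332864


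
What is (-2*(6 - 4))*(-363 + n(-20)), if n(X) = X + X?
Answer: 1612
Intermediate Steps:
n(X) = 2*X
(-2*(6 - 4))*(-363 + n(-20)) = (-2*(6 - 4))*(-363 + 2*(-20)) = (-2*2)*(-363 - 40) = -4*(-403) = 1612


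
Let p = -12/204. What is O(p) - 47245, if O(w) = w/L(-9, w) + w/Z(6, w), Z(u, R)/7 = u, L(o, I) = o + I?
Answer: -185531095/3927 ≈ -47245.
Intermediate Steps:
L(o, I) = I + o
Z(u, R) = 7*u
p = -1/17 (p = -12*1/204 = -1/17 ≈ -0.058824)
O(w) = w/42 + w/(-9 + w) (O(w) = w/(w - 9) + w/((7*6)) = w/(-9 + w) + w/42 = w/42 + w/(-9 + w))
O(p) - 47245 = (1/42)*(-1/17)*(33 - 1/17)/(-9 - 1/17) - 47245 = (1/42)*(-1/17)*(560/17)/(-154/17) - 47245 = (1/42)*(-1/17)*(-17/154)*(560/17) - 47245 = 20/3927 - 47245 = -185531095/3927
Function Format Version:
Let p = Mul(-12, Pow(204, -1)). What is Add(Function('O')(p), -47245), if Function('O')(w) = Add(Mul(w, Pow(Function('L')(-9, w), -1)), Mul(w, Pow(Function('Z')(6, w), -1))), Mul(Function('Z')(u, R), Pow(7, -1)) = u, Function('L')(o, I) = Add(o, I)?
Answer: Rational(-185531095, 3927) ≈ -47245.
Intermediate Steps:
Function('L')(o, I) = Add(I, o)
Function('Z')(u, R) = Mul(7, u)
p = Rational(-1, 17) (p = Mul(-12, Rational(1, 204)) = Rational(-1, 17) ≈ -0.058824)
Function('O')(w) = Add(Mul(Rational(1, 42), w), Mul(w, Pow(Add(-9, w), -1))) (Function('O')(w) = Add(Mul(w, Pow(Add(w, -9), -1)), Mul(w, Pow(Mul(7, 6), -1))) = Add(Mul(w, Pow(Add(-9, w), -1)), Mul(w, Pow(42, -1))) = Add(Mul(w, Pow(Add(-9, w), -1)), Mul(w, Rational(1, 42))) = Add(Mul(w, Pow(Add(-9, w), -1)), Mul(Rational(1, 42), w)) = Add(Mul(Rational(1, 42), w), Mul(w, Pow(Add(-9, w), -1))))
Add(Function('O')(p), -47245) = Add(Mul(Rational(1, 42), Rational(-1, 17), Pow(Add(-9, Rational(-1, 17)), -1), Add(33, Rational(-1, 17))), -47245) = Add(Mul(Rational(1, 42), Rational(-1, 17), Pow(Rational(-154, 17), -1), Rational(560, 17)), -47245) = Add(Mul(Rational(1, 42), Rational(-1, 17), Rational(-17, 154), Rational(560, 17)), -47245) = Add(Rational(20, 3927), -47245) = Rational(-185531095, 3927)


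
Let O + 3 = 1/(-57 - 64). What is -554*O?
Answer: 201656/121 ≈ 1666.6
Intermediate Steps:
O = -364/121 (O = -3 + 1/(-57 - 64) = -3 + 1/(-121) = -3 - 1/121 = -364/121 ≈ -3.0083)
-554*O = -554*(-364/121) = 201656/121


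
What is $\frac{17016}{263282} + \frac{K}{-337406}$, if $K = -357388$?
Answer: $\frac{24958781978}{22208231623} \approx 1.1239$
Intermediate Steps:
$\frac{17016}{263282} + \frac{K}{-337406} = \frac{17016}{263282} - \frac{357388}{-337406} = 17016 \cdot \frac{1}{263282} - - \frac{178694}{168703} = \frac{8508}{131641} + \frac{178694}{168703} = \frac{24958781978}{22208231623}$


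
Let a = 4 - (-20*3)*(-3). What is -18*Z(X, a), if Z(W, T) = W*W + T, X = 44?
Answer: -31680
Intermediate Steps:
a = -176 (a = 4 - (-5*12)*(-3) = 4 - (-60)*(-3) = 4 - 1*180 = 4 - 180 = -176)
Z(W, T) = T + W² (Z(W, T) = W² + T = T + W²)
-18*Z(X, a) = -18*(-176 + 44²) = -18*(-176 + 1936) = -18*1760 = -31680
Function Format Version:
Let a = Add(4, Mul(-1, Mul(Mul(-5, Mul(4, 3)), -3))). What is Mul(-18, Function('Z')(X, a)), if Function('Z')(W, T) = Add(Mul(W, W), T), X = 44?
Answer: -31680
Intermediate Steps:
a = -176 (a = Add(4, Mul(-1, Mul(Mul(-5, 12), -3))) = Add(4, Mul(-1, Mul(-60, -3))) = Add(4, Mul(-1, 180)) = Add(4, -180) = -176)
Function('Z')(W, T) = Add(T, Pow(W, 2)) (Function('Z')(W, T) = Add(Pow(W, 2), T) = Add(T, Pow(W, 2)))
Mul(-18, Function('Z')(X, a)) = Mul(-18, Add(-176, Pow(44, 2))) = Mul(-18, Add(-176, 1936)) = Mul(-18, 1760) = -31680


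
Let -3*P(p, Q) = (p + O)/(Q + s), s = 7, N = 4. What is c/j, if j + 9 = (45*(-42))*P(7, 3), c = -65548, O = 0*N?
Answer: -16387/108 ≈ -151.73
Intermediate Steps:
O = 0 (O = 0*4 = 0)
P(p, Q) = -p/(3*(7 + Q)) (P(p, Q) = -(p + 0)/(3*(Q + 7)) = -p/(3*(7 + Q)))
j = 432 (j = -9 + (45*(-42))*(-1*7/(21 + 3*3)) = -9 - (-1890)*7/(21 + 9) = -9 - (-1890)*7/30 = -9 - 1890*(-7/30) = -9 + 441 = 432)
c/j = -65548/432 = -65548*1/432 = -16387/108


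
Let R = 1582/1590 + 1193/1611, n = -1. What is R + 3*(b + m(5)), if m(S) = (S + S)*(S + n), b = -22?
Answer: 23794322/426915 ≈ 55.735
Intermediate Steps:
m(S) = 2*S*(-1 + S) (m(S) = (S + S)*(S - 1) = (2*S)*(-1 + S) = 2*S*(-1 + S))
R = 740912/426915 (R = 1582*(1/1590) + 1193*(1/1611) = 791/795 + 1193/1611 = 740912/426915 ≈ 1.7355)
R + 3*(b + m(5)) = 740912/426915 + 3*(-22 + 2*5*(-1 + 5)) = 740912/426915 + 3*(-22 + 2*5*4) = 740912/426915 + 3*(-22 + 40) = 740912/426915 + 3*18 = 740912/426915 + 54 = 23794322/426915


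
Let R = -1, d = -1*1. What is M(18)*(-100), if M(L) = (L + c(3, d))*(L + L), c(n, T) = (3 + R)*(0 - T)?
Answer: -72000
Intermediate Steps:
d = -1
c(n, T) = -2*T (c(n, T) = (3 - 1)*(0 - T) = 2*(-T) = -2*T)
M(L) = 2*L*(2 + L) (M(L) = (L - 2*(-1))*(L + L) = (L + 2)*(2*L) = (2 + L)*(2*L) = 2*L*(2 + L))
M(18)*(-100) = (2*18*(2 + 18))*(-100) = (2*18*20)*(-100) = 720*(-100) = -72000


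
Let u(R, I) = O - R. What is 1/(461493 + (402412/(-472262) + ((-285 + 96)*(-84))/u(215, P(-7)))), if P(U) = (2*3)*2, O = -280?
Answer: 12987205/5993076595651 ≈ 2.1670e-6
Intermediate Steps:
P(U) = 12 (P(U) = 6*2 = 12)
u(R, I) = -280 - R
1/(461493 + (402412/(-472262) + ((-285 + 96)*(-84))/u(215, P(-7)))) = 1/(461493 + (402412/(-472262) + ((-285 + 96)*(-84))/(-280 - 1*215))) = 1/(461493 + (402412*(-1/472262) + (-189*(-84))/(-280 - 215))) = 1/(461493 + (-201206/236131 + 15876/(-495))) = 1/(461493 + (-201206/236131 + 15876*(-1/495))) = 1/(461493 + (-201206/236131 - 1764/55)) = 1/(461493 - 427601414/12987205) = 1/(5993076595651/12987205) = 12987205/5993076595651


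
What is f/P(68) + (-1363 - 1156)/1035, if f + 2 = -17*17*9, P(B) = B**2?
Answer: -14341961/4785840 ≈ -2.9967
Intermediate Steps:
f = -2603 (f = -2 - 17*17*9 = -2 - 289*9 = -2 - 2601 = -2603)
f/P(68) + (-1363 - 1156)/1035 = -2603/(68**2) + (-1363 - 1156)/1035 = -2603/4624 - 2519*1/1035 = -2603*1/4624 - 2519/1035 = -2603/4624 - 2519/1035 = -14341961/4785840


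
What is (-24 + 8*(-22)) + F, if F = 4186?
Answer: 3986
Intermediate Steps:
(-24 + 8*(-22)) + F = (-24 + 8*(-22)) + 4186 = (-24 - 176) + 4186 = -200 + 4186 = 3986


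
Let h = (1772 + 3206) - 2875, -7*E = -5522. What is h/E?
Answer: 14721/5522 ≈ 2.6659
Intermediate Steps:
E = 5522/7 (E = -⅐*(-5522) = 5522/7 ≈ 788.86)
h = 2103 (h = 4978 - 2875 = 2103)
h/E = 2103/(5522/7) = 2103*(7/5522) = 14721/5522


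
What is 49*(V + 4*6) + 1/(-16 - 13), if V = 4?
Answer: 39787/29 ≈ 1372.0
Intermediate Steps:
49*(V + 4*6) + 1/(-16 - 13) = 49*(4 + 4*6) + 1/(-16 - 13) = 49*(4 + 24) + 1/(-29) = 49*28 - 1/29 = 1372 - 1/29 = 39787/29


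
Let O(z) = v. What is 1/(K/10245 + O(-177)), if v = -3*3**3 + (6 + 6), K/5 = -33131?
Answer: -2049/174512 ≈ -0.011741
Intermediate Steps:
K = -165655 (K = 5*(-33131) = -165655)
v = -69 (v = -3*27 + 12 = -81 + 12 = -69)
O(z) = -69
1/(K/10245 + O(-177)) = 1/(-165655/10245 - 69) = 1/(-165655*1/10245 - 69) = 1/(-33131/2049 - 69) = 1/(-174512/2049) = -2049/174512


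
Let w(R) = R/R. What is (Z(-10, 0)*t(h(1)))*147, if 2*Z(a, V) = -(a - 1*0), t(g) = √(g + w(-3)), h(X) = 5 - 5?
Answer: 735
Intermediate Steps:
w(R) = 1
h(X) = 0
t(g) = √(1 + g) (t(g) = √(g + 1) = √(1 + g))
Z(a, V) = -a/2 (Z(a, V) = (-(a - 1*0))/2 = (-(a + 0))/2 = (-a)/2 = -a/2)
(Z(-10, 0)*t(h(1)))*147 = ((-½*(-10))*√(1 + 0))*147 = (5*√1)*147 = (5*1)*147 = 5*147 = 735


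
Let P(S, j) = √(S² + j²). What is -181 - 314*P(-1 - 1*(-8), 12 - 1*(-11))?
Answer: -181 - 5338*√2 ≈ -7730.1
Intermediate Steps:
-181 - 314*P(-1 - 1*(-8), 12 - 1*(-11)) = -181 - 314*√((-1 - 1*(-8))² + (12 - 1*(-11))²) = -181 - 314*√((-1 + 8)² + (12 + 11)²) = -181 - 314*√(7² + 23²) = -181 - 314*√(49 + 529) = -181 - 5338*√2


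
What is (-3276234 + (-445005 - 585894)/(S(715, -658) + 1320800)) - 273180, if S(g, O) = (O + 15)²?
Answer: -2051856236995/578083 ≈ -3.5494e+6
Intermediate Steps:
S(g, O) = (15 + O)²
(-3276234 + (-445005 - 585894)/(S(715, -658) + 1320800)) - 273180 = (-3276234 + (-445005 - 585894)/((15 - 658)² + 1320800)) - 273180 = (-3276234 - 1030899/((-643)² + 1320800)) - 273180 = (-3276234 - 1030899/(413449 + 1320800)) - 273180 = (-3276234 - 1030899/1734249) - 273180 = (-3276234 - 1030899*1/1734249) - 273180 = (-3276234 - 343633/578083) - 273180 = -1893935523055/578083 - 273180 = -2051856236995/578083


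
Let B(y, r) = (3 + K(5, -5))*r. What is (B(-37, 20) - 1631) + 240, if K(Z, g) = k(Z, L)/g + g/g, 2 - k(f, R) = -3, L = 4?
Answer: -1331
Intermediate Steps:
k(f, R) = 5 (k(f, R) = 2 - 1*(-3) = 2 + 3 = 5)
K(Z, g) = 1 + 5/g (K(Z, g) = 5/g + g/g = 5/g + 1 = 1 + 5/g)
B(y, r) = 3*r (B(y, r) = (3 + (5 - 5)/(-5))*r = (3 - 1/5*0)*r = (3 + 0)*r = 3*r)
(B(-37, 20) - 1631) + 240 = (3*20 - 1631) + 240 = (60 - 1631) + 240 = -1571 + 240 = -1331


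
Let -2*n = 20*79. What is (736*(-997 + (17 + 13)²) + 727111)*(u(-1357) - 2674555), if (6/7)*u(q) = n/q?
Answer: -2379847006916720/1357 ≈ -1.7538e+12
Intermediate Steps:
n = -790 (n = -10*79 = -½*1580 = -790)
u(q) = -2765/(3*q) (u(q) = 7*(-790/q)/6 = -2765/(3*q))
(736*(-997 + (17 + 13)²) + 727111)*(u(-1357) - 2674555) = (736*(-997 + (17 + 13)²) + 727111)*(-2765/3/(-1357) - 2674555) = (736*(-997 + 30²) + 727111)*(-2765/3*(-1/1357) - 2674555) = (736*(-997 + 900) + 727111)*(2765/4071 - 2674555) = (736*(-97) + 727111)*(-10888110640/4071) = (-71392 + 727111)*(-10888110640/4071) = 655719*(-10888110640/4071) = -2379847006916720/1357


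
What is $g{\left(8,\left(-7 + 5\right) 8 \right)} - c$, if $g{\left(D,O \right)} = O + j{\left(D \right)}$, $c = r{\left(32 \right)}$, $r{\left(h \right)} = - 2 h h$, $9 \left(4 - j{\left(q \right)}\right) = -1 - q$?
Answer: $2037$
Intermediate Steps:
$j{\left(q \right)} = \frac{37}{9} + \frac{q}{9}$ ($j{\left(q \right)} = 4 - \frac{-1 - q}{9} = 4 + \left(\frac{1}{9} + \frac{q}{9}\right) = \frac{37}{9} + \frac{q}{9}$)
$r{\left(h \right)} = - 2 h^{2}$
$c = -2048$ ($c = - 2 \cdot 32^{2} = \left(-2\right) 1024 = -2048$)
$g{\left(D,O \right)} = \frac{37}{9} + O + \frac{D}{9}$ ($g{\left(D,O \right)} = O + \left(\frac{37}{9} + \frac{D}{9}\right) = \frac{37}{9} + O + \frac{D}{9}$)
$g{\left(8,\left(-7 + 5\right) 8 \right)} - c = \left(\frac{37}{9} + \left(-7 + 5\right) 8 + \frac{1}{9} \cdot 8\right) - -2048 = \left(\frac{37}{9} - 16 + \frac{8}{9}\right) + 2048 = -11 + 2048 = 2037$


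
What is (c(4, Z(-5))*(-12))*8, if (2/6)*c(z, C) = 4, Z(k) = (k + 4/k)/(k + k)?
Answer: -1152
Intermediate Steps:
Z(k) = (k + 4/k)/(2*k) (Z(k) = (k + 4/k)/((2*k)) = (k + 4/k)*(1/(2*k)) = (k + 4/k)/(2*k))
c(z, C) = 12 (c(z, C) = 3*4 = 12)
(c(4, Z(-5))*(-12))*8 = (12*(-12))*8 = -144*8 = -1152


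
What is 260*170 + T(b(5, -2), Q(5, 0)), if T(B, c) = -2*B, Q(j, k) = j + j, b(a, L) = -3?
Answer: 44206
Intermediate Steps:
Q(j, k) = 2*j
260*170 + T(b(5, -2), Q(5, 0)) = 260*170 - 2*(-3) = 44200 + 6 = 44206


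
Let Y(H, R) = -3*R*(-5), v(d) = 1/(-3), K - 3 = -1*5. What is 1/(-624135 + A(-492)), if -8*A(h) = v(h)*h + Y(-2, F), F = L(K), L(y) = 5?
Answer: -8/4993319 ≈ -1.6021e-6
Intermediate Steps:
K = -2 (K = 3 - 1*5 = 3 - 5 = -2)
v(d) = -⅓
F = 5
Y(H, R) = 15*R
A(h) = -75/8 + h/24 (A(h) = -(-h/3 + 15*5)/8 = -(-h/3 + 75)/8 = -(75 - h/3)/8 = -75/8 + h/24)
1/(-624135 + A(-492)) = 1/(-624135 + (-75/8 + (1/24)*(-492))) = 1/(-624135 + (-75/8 - 41/2)) = 1/(-624135 - 239/8) = 1/(-4993319/8) = -8/4993319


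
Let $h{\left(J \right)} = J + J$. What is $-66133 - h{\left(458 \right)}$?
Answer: $-67049$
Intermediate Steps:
$h{\left(J \right)} = 2 J$
$-66133 - h{\left(458 \right)} = -66133 - 2 \cdot 458 = -66133 - 916 = -67049$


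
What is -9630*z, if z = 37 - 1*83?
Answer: 442980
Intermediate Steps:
z = -46 (z = 37 - 83 = -46)
-9630*z = -9630*(-46) = 442980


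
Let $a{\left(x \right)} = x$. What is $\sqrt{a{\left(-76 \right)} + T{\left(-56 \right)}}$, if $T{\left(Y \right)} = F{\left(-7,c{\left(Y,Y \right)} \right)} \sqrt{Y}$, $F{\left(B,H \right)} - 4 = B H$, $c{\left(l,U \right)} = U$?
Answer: $2 \sqrt{-19 + 198 i \sqrt{14}} \approx 38.002 + 38.99 i$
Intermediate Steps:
$F{\left(B,H \right)} = 4 + B H$
$T{\left(Y \right)} = \sqrt{Y} \left(4 - 7 Y\right)$ ($T{\left(Y \right)} = \left(4 - 7 Y\right) \sqrt{Y} = \sqrt{Y} \left(4 - 7 Y\right)$)
$\sqrt{a{\left(-76 \right)} + T{\left(-56 \right)}} = \sqrt{-76 + \sqrt{-56} \left(4 - -392\right)} = \sqrt{-76 + 2 i \sqrt{14} \left(4 + 392\right)} = \sqrt{-76 + 2 i \sqrt{14} \cdot 396} = \sqrt{-76 + 792 i \sqrt{14}}$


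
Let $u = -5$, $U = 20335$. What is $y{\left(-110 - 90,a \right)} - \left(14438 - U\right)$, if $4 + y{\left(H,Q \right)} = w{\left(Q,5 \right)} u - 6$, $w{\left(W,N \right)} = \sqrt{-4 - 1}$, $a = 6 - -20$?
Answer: $5887 - 5 i \sqrt{5} \approx 5887.0 - 11.18 i$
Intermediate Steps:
$a = 26$ ($a = 6 + 20 = 26$)
$w{\left(W,N \right)} = i \sqrt{5}$ ($w{\left(W,N \right)} = \sqrt{-5} = i \sqrt{5}$)
$y{\left(H,Q \right)} = -10 - 5 i \sqrt{5}$ ($y{\left(H,Q \right)} = -4 - \left(6 - i \sqrt{5} \left(-5\right)\right) = -4 - \left(6 + 5 i \sqrt{5}\right) = -10 - 5 i \sqrt{5}$)
$y{\left(-110 - 90,a \right)} - \left(14438 - U\right) = \left(-10 - 5 i \sqrt{5}\right) - \left(14438 - 20335\right) = \left(-10 - 5 i \sqrt{5}\right) - -5897 = \left(-10 - 5 i \sqrt{5}\right) + 5897 = 5887 - 5 i \sqrt{5}$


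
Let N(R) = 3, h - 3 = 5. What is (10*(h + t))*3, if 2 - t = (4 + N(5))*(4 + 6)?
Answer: -1800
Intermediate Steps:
h = 8 (h = 3 + 5 = 8)
t = -68 (t = 2 - (4 + 3)*(4 + 6) = 2 - 7*10 = 2 - 1*70 = 2 - 70 = -68)
(10*(h + t))*3 = (10*(8 - 68))*3 = (10*(-60))*3 = -600*3 = -1800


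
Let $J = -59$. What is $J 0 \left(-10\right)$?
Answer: $0$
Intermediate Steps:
$J 0 \left(-10\right) = \left(-59\right) 0 \left(-10\right) = 0 \left(-10\right) = 0$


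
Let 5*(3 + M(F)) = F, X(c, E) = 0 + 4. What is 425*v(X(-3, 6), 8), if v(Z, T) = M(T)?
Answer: -595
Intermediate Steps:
X(c, E) = 4
M(F) = -3 + F/5
v(Z, T) = -3 + T/5
425*v(X(-3, 6), 8) = 425*(-3 + (1/5)*8) = 425*(-3 + 8/5) = 425*(-7/5) = -595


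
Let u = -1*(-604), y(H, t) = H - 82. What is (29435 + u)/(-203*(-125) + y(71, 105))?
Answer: 1767/1492 ≈ 1.1843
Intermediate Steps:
y(H, t) = -82 + H
u = 604
(29435 + u)/(-203*(-125) + y(71, 105)) = (29435 + 604)/(-203*(-125) + (-82 + 71)) = 30039/(25375 - 11) = 30039/25364 = 30039*(1/25364) = 1767/1492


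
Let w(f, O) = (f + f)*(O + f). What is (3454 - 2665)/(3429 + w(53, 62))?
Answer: 789/15619 ≈ 0.050515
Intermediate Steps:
w(f, O) = 2*f*(O + f) (w(f, O) = (2*f)*(O + f) = 2*f*(O + f))
(3454 - 2665)/(3429 + w(53, 62)) = (3454 - 2665)/(3429 + 2*53*(62 + 53)) = 789/(3429 + 2*53*115) = 789/(3429 + 12190) = 789/15619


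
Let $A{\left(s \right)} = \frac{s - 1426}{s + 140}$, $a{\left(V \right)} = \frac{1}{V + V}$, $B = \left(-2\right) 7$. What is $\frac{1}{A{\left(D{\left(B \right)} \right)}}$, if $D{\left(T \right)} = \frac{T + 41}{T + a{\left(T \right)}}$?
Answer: $- \frac{9044}{93529} \approx -0.096697$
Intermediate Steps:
$B = -14$
$a{\left(V \right)} = \frac{1}{2 V}$
$D{\left(T \right)} = \frac{41 + T}{T + \frac{1}{2 T}}$ ($D{\left(T \right)} = \frac{T + 41}{T + \frac{1}{2 T}} = \frac{41 + T}{T + \frac{1}{2 T}}$)
$A{\left(s \right)} = \frac{-1426 + s}{140 + s}$
$\frac{1}{A{\left(D{\left(B \right)} \right)}} = \frac{1}{\frac{1}{140 + 2 \left(-14\right) \frac{1}{1 + 2 \left(-14\right)^{2}} \left(41 - 14\right)} \left(-1426 + 2 \left(-14\right) \frac{1}{1 + 2 \left(-14\right)^{2}} \left(41 - 14\right)\right)} = \frac{1}{\frac{1}{140 + 2 \left(-14\right) \frac{1}{1 + 2 \cdot 196} \cdot 27} \left(-1426 + 2 \left(-14\right) \frac{1}{1 + 2 \cdot 196} \cdot 27\right)} = \frac{1}{\frac{1}{140 + 2 \left(-14\right) \frac{1}{1 + 392} \cdot 27} \left(-1426 + 2 \left(-14\right) \frac{1}{1 + 392} \cdot 27\right)} = \frac{1}{\frac{1}{140 + 2 \left(-14\right) \frac{1}{393} \cdot 27} \left(-1426 + 2 \left(-14\right) \frac{1}{393} \cdot 27\right)} = \frac{1}{\frac{1}{140 - \frac{252}{131}} \left(-1426 - \frac{252}{131}\right)} = \frac{1}{\frac{1}{\frac{18088}{131}} \left(- \frac{187058}{131}\right)} = \frac{1}{\frac{131}{18088} \left(- \frac{187058}{131}\right)} = \frac{1}{- \frac{93529}{9044}} = - \frac{9044}{93529}$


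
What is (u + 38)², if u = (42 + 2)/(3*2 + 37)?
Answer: 2815684/1849 ≈ 1522.8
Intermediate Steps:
u = 44/43 (u = 44/(6 + 37) = 44/43 ≈ 1.0233)
(u + 38)² = (44/43 + 38)² = (1678/43)² = 2815684/1849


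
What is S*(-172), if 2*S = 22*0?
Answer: 0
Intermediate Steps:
S = 0 (S = (22*0)/2 = (½)*0 = 0)
S*(-172) = 0*(-172) = 0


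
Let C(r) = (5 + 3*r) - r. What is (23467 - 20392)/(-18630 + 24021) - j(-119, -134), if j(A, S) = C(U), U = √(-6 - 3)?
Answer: -7960/1797 - 6*I ≈ -4.4296 - 6.0*I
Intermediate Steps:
U = 3*I (U = √(-9) = 3*I ≈ 3.0*I)
C(r) = 5 + 2*r
j(A, S) = 5 + 6*I (j(A, S) = 5 + 2*(3*I) = 5 + 6*I)
(23467 - 20392)/(-18630 + 24021) - j(-119, -134) = (23467 - 20392)/(-18630 + 24021) - (5 + 6*I) = 3075/5391 + (-5 - 6*I) = 3075*(1/5391) + (-5 - 6*I) = 1025/1797 + (-5 - 6*I) = -7960/1797 - 6*I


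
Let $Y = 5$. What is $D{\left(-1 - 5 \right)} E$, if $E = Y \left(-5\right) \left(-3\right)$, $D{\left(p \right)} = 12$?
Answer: $900$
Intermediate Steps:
$E = 75$ ($E = 5 \left(-5\right) \left(-3\right) = \left(-25\right) \left(-3\right) = 75$)
$D{\left(-1 - 5 \right)} E = 12 \cdot 75 = 900$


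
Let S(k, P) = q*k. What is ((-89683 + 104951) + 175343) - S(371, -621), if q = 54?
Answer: 170577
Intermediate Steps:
S(k, P) = 54*k
((-89683 + 104951) + 175343) - S(371, -621) = ((-89683 + 104951) + 175343) - 54*371 = (15268 + 175343) - 1*20034 = 190611 - 20034 = 170577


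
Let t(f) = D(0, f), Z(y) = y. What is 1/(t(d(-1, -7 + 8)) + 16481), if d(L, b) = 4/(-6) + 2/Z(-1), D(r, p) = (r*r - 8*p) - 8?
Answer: 3/49483 ≈ 6.0627e-5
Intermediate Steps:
D(r, p) = -8 + r² - 8*p (D(r, p) = (r² - 8*p) - 8 = -8 + r² - 8*p)
d(L, b) = -8/3 (d(L, b) = 4/(-6) + 2/(-1) = 4*(-⅙) + 2*(-1) = -⅔ - 2 = -8/3)
t(f) = -8 - 8*f (t(f) = -8 + 0² - 8*f = -8 + 0 - 8*f = -8 - 8*f)
1/(t(d(-1, -7 + 8)) + 16481) = 1/((-8 - 8*(-8/3)) + 16481) = 1/((-8 + 64/3) + 16481) = 1/(40/3 + 16481) = 1/(49483/3) = 3/49483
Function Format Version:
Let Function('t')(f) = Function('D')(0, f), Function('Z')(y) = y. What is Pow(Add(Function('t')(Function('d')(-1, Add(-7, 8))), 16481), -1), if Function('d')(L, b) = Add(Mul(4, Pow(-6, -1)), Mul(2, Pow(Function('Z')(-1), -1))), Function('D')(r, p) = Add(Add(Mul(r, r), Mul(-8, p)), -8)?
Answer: Rational(3, 49483) ≈ 6.0627e-5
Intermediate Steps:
Function('D')(r, p) = Add(-8, Pow(r, 2), Mul(-8, p)) (Function('D')(r, p) = Add(Add(Pow(r, 2), Mul(-8, p)), -8) = Add(-8, Pow(r, 2), Mul(-8, p)))
Function('d')(L, b) = Rational(-8, 3) (Function('d')(L, b) = Add(Mul(4, Pow(-6, -1)), Mul(2, Pow(-1, -1))) = Add(Mul(4, Rational(-1, 6)), Mul(2, -1)) = Add(Rational(-2, 3), -2) = Rational(-8, 3))
Function('t')(f) = Add(-8, Mul(-8, f)) (Function('t')(f) = Add(-8, Pow(0, 2), Mul(-8, f)) = Add(-8, 0, Mul(-8, f)) = Add(-8, Mul(-8, f)))
Pow(Add(Function('t')(Function('d')(-1, Add(-7, 8))), 16481), -1) = Pow(Add(Add(-8, Mul(-8, Rational(-8, 3))), 16481), -1) = Pow(Add(Add(-8, Rational(64, 3)), 16481), -1) = Pow(Add(Rational(40, 3), 16481), -1) = Pow(Rational(49483, 3), -1) = Rational(3, 49483)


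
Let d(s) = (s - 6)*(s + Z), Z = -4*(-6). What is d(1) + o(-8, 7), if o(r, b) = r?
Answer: -133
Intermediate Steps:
Z = 24
d(s) = (-6 + s)*(24 + s) (d(s) = (s - 6)*(s + 24) = (-6 + s)*(24 + s))
d(1) + o(-8, 7) = (-144 + 1² + 18*1) - 8 = (-144 + 1 + 18) - 8 = -125 - 8 = -133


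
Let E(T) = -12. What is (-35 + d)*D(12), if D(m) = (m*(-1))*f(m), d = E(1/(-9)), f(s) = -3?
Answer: -1692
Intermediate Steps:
d = -12
D(m) = 3*m (D(m) = (m*(-1))*(-3) = -m*(-3) = 3*m)
(-35 + d)*D(12) = (-35 - 12)*(3*12) = -47*36 = -1692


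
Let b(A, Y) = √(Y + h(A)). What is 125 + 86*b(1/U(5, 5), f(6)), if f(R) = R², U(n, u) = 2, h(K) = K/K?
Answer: 125 + 86*√37 ≈ 648.12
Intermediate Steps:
h(K) = 1
b(A, Y) = √(1 + Y) (b(A, Y) = √(Y + 1) = √(1 + Y))
125 + 86*b(1/U(5, 5), f(6)) = 125 + 86*√(1 + 6²) = 125 + 86*√(1 + 36) = 125 + 86*√37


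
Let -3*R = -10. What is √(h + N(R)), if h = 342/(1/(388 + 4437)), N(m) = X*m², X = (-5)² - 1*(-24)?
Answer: 25*√23770/3 ≈ 1284.8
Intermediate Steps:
X = 49 (X = 25 + 24 = 49)
R = 10/3 (R = -⅓*(-10) = 10/3 ≈ 3.3333)
N(m) = 49*m²
h = 1650150 (h = 342/(1/4825) = 342*4825 = 1650150)
√(h + N(R)) = √(1650150 + 49*(10/3)²) = √(1650150 + 49*(100/9)) = √(1650150 + 4900/9) = √(14856250/9) = 25*√23770/3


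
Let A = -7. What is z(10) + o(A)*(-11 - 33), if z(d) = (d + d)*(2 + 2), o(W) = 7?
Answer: -228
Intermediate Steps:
z(d) = 8*d (z(d) = (2*d)*4 = 8*d)
z(10) + o(A)*(-11 - 33) = 8*10 + 7*(-11 - 33) = 80 + 7*(-44) = 80 - 308 = -228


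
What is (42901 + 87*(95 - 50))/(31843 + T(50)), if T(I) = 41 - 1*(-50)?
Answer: 3344/2281 ≈ 1.4660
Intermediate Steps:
T(I) = 91 (T(I) = 41 + 50 = 91)
(42901 + 87*(95 - 50))/(31843 + T(50)) = (42901 + 87*(95 - 50))/(31843 + 91) = (42901 + 87*45)/31934 = (42901 + 3915)*(1/31934) = 46816*(1/31934) = 3344/2281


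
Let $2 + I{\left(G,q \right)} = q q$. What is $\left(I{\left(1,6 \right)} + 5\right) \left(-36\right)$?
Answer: $-1404$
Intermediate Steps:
$I{\left(G,q \right)} = -2 + q^{2}$ ($I{\left(G,q \right)} = -2 + q q = -2 + q^{2}$)
$\left(I{\left(1,6 \right)} + 5\right) \left(-36\right) = \left(\left(-2 + 6^{2}\right) + 5\right) \left(-36\right) = \left(\left(-2 + 36\right) + 5\right) \left(-36\right) = \left(34 + 5\right) \left(-36\right) = 39 \left(-36\right) = -1404$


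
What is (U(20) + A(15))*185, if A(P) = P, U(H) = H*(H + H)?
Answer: 150775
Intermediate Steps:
U(H) = 2*H**2 (U(H) = H*(2*H) = 2*H**2)
(U(20) + A(15))*185 = (2*20**2 + 15)*185 = (2*400 + 15)*185 = (800 + 15)*185 = 815*185 = 150775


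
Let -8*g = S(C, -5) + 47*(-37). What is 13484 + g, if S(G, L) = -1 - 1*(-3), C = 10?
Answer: 109609/8 ≈ 13701.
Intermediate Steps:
S(G, L) = 2 (S(G, L) = -1 + 3 = 2)
g = 1737/8 (g = -(2 + 47*(-37))/8 = -(2 - 1739)/8 = -⅛*(-1737) = 1737/8 ≈ 217.13)
13484 + g = 13484 + 1737/8 = 109609/8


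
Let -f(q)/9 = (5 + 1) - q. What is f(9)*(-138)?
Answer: -3726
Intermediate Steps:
f(q) = -54 + 9*q (f(q) = -9*((5 + 1) - q) = -9*(6 - q) = -54 + 9*q)
f(9)*(-138) = (-54 + 9*9)*(-138) = (-54 + 81)*(-138) = 27*(-138) = -3726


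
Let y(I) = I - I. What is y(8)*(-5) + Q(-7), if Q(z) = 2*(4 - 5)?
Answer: -2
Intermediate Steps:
y(I) = 0
Q(z) = -2 (Q(z) = 2*(-1) = -2)
y(8)*(-5) + Q(-7) = 0*(-5) - 2 = 0 - 2 = -2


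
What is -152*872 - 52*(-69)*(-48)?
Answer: -304768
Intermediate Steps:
-152*872 - 52*(-69)*(-48) = -132544 + 3588*(-48) = -132544 - 172224 = -304768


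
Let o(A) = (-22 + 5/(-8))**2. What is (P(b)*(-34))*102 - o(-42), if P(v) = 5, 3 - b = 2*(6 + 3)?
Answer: -1142521/64 ≈ -17852.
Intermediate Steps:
b = -15 (b = 3 - 2*(6 + 3) = 3 - 2*9 = 3 - 1*18 = 3 - 18 = -15)
o(A) = 32761/64 (o(A) = (-22 + 5*(-1/8))**2 = (-22 - 5/8)**2 = (-181/8)**2 = 32761/64)
(P(b)*(-34))*102 - o(-42) = (5*(-34))*102 - 1*32761/64 = -170*102 - 32761/64 = -17340 - 32761/64 = -1142521/64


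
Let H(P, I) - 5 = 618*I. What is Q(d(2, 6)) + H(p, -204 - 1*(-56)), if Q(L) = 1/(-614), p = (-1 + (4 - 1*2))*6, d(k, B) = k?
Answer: -56155827/614 ≈ -91459.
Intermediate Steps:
p = 6 (p = (-1 + (4 - 2))*6 = (-1 + 2)*6 = 1*6 = 6)
H(P, I) = 5 + 618*I
Q(L) = -1/614
Q(d(2, 6)) + H(p, -204 - 1*(-56)) = -1/614 + (5 + 618*(-204 - 1*(-56))) = -1/614 + (5 + 618*(-204 + 56)) = -1/614 + (5 + 618*(-148)) = -1/614 + (5 - 91464) = -1/614 - 91459 = -56155827/614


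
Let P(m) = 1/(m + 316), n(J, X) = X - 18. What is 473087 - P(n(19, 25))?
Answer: 152807100/323 ≈ 4.7309e+5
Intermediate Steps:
n(J, X) = -18 + X
P(m) = 1/(316 + m)
473087 - P(n(19, 25)) = 473087 - 1/(316 + (-18 + 25)) = 473087 - 1/(316 + 7) = 473087 - 1/323 = 152807100/323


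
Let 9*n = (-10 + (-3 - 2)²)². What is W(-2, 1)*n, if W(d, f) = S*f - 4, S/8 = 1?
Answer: 100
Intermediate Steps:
S = 8 (S = 8*1 = 8)
W(d, f) = -4 + 8*f (W(d, f) = 8*f - 4 = -4 + 8*f)
n = 25 (n = (-10 + (-3 - 2)²)²/9 = (-10 + (-5)²)²/9 = (-10 + 25)²/9 = (⅑)*15² = (⅑)*225 = 25)
W(-2, 1)*n = (-4 + 8*1)*25 = (-4 + 8)*25 = 4*25 = 100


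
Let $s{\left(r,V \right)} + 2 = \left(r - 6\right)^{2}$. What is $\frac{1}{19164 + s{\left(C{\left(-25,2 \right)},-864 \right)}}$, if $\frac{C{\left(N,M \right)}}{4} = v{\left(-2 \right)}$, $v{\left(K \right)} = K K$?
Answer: $\frac{1}{19262} \approx 5.1916 \cdot 10^{-5}$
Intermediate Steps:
$v{\left(K \right)} = K^{2}$
$C{\left(N,M \right)} = 16$ ($C{\left(N,M \right)} = 4 \left(-2\right)^{2} = 4 \cdot 4 = 16$)
$s{\left(r,V \right)} = -2 + \left(-6 + r\right)^{2}$ ($s{\left(r,V \right)} = -2 + \left(r - 6\right)^{2} = -2 + \left(-6 + r\right)^{2}$)
$\frac{1}{19164 + s{\left(C{\left(-25,2 \right)},-864 \right)}} = \frac{1}{19164 - \left(2 - \left(-6 + 16\right)^{2}\right)} = \frac{1}{19164 - \left(2 - 10^{2}\right)} = \frac{1}{19164 + \left(-2 + 100\right)} = \frac{1}{19164 + 98} = \frac{1}{19262}$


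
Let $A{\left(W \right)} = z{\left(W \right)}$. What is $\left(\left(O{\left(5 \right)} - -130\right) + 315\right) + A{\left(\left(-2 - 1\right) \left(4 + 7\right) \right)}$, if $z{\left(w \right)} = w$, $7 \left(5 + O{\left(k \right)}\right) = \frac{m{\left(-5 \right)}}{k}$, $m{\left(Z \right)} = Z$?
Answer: $\frac{2848}{7} \approx 406.86$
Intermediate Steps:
$O{\left(k \right)} = -5 - \frac{5}{7 k}$ ($O{\left(k \right)} = -5 + \frac{\left(-5\right) \frac{1}{k}}{7} = -5 - \frac{5}{7 k}$)
$A{\left(W \right)} = W$
$\left(\left(O{\left(5 \right)} - -130\right) + 315\right) + A{\left(\left(-2 - 1\right) \left(4 + 7\right) \right)} = \left(\left(\left(-5 - \frac{5}{7 \cdot 5}\right) - -130\right) + 315\right) + \left(-2 - 1\right) \left(4 + 7\right) = \left(\left(\left(-5 - \frac{1}{7}\right) + 130\right) + 315\right) - 33 = \left(\left(- \frac{36}{7} + 130\right) + 315\right) - 33 = \left(\frac{874}{7} + 315\right) - 33 = \frac{3079}{7} - 33 = \frac{2848}{7}$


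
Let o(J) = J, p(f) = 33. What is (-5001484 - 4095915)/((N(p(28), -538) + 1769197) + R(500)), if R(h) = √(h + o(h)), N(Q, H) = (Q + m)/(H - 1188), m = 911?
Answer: -11987121137135818643/2331168743019169521 + 67754607558310*√10/2331168743019169521 ≈ -5.1420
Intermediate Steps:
N(Q, H) = (911 + Q)/(-1188 + H) (N(Q, H) = (Q + 911)/(H - 1188) = (911 + Q)/(-1188 + H))
R(h) = √2*√h (R(h) = √(h + h) = √(2*h) = √2*√h)
(-5001484 - 4095915)/((N(p(28), -538) + 1769197) + R(500)) = (-5001484 - 4095915)/(((911 + 33)/(-1188 - 538) + 1769197) + √2*√500) = -9097399/((944/(-1726) + 1769197) + √2*(10*√5)) = -9097399/((-1/1726*944 + 1769197) + 10*√10) = -9097399/((-472/863 + 1769197) + 10*√10) = -9097399/(1526816539/863 + 10*√10)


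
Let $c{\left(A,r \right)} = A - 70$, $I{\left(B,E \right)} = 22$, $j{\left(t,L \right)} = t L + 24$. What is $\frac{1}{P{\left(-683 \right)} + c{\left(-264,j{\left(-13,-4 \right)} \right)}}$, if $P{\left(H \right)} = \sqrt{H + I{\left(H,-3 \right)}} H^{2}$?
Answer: $- \frac{334}{143841523598537} - \frac{466489 i \sqrt{661}}{143841523598537} \approx -2.322 \cdot 10^{-12} - 8.3379 \cdot 10^{-8} i$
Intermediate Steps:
$j{\left(t,L \right)} = 24 + L t$ ($j{\left(t,L \right)} = L t + 24 = 24 + L t$)
$c{\left(A,r \right)} = -70 + A$ ($c{\left(A,r \right)} = A - 70 = -70 + A$)
$P{\left(H \right)} = H^{2} \sqrt{22 + H}$ ($P{\left(H \right)} = \sqrt{H + 22} H^{2} = \sqrt{22 + H} H^{2} = H^{2} \sqrt{22 + H}$)
$\frac{1}{P{\left(-683 \right)} + c{\left(-264,j{\left(-13,-4 \right)} \right)}} = \frac{1}{\left(-683\right)^{2} \sqrt{22 - 683} - 334} = \frac{1}{466489 \sqrt{-661} - 334} = \frac{1}{466489 i \sqrt{661} - 334} = \frac{1}{-334 + 466489 i \sqrt{661}}$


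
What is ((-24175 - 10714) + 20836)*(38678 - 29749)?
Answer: -125479237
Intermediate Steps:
((-24175 - 10714) + 20836)*(38678 - 29749) = (-34889 + 20836)*8929 = -14053*8929 = -125479237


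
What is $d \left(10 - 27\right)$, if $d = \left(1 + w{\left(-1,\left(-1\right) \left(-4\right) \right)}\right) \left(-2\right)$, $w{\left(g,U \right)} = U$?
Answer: $170$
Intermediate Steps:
$d = -10$ ($d = \left(1 - -4\right) \left(-2\right) = \left(1 + 4\right) \left(-2\right) = 5 \left(-2\right) = -10$)
$d \left(10 - 27\right) = - 10 \left(10 - 27\right) = \left(-10\right) \left(-17\right) = 170$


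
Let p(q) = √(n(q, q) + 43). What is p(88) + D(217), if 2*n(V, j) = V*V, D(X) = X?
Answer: 217 + 3*√435 ≈ 279.57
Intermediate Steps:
n(V, j) = V²/2 (n(V, j) = (V*V)/2 = V²/2)
p(q) = √(43 + q²/2) (p(q) = √(q²/2 + 43) = √(43 + q²/2))
p(88) + D(217) = √(172 + 2*88²)/2 + 217 = √(172 + 2*7744)/2 + 217 = √(172 + 15488)/2 + 217 = √15660/2 + 217 = (6*√435)/2 + 217 = 3*√435 + 217 = 217 + 3*√435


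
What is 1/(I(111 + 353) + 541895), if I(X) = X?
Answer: 1/542359 ≈ 1.8438e-6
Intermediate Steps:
1/(I(111 + 353) + 541895) = 1/((111 + 353) + 541895) = 1/(464 + 541895) = 1/542359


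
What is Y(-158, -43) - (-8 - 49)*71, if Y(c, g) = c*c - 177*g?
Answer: 36622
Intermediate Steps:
Y(c, g) = c² - 177*g
Y(-158, -43) - (-8 - 49)*71 = ((-158)² - 177*(-43)) - (-8 - 49)*71 = (24964 + 7611) - (-57)*71 = 32575 - 1*(-4047) = 32575 + 4047 = 36622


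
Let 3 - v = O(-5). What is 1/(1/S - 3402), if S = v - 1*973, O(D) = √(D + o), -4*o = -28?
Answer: -3200935966/10889587456273 - √2/10889587456273 ≈ -0.00029394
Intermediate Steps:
o = 7 (o = -¼*(-28) = 7)
O(D) = √(7 + D) (O(D) = √(D + 7) = √(7 + D))
v = 3 - √2 (v = 3 - √(7 - 5) = 3 - √2 ≈ 1.5858)
S = -970 - √2 (S = (3 - √2) - 1*973 = (3 - √2) - 973 = -970 - √2 ≈ -971.41)
1/(1/S - 3402) = 1/(1/(-970 - √2) - 3402) = 1/(-3402 + 1/(-970 - √2))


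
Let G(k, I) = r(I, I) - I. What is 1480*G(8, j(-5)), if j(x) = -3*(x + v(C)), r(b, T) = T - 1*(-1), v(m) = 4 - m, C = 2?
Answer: 1480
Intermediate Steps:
r(b, T) = 1 + T (r(b, T) = T + 1 = 1 + T)
j(x) = -6 - 3*x (j(x) = -3*(x + (4 - 1*2)) = -3*(x + (4 - 2)) = -3*(x + 2) = -3*(2 + x) = -6 - 3*x)
G(k, I) = 1 (G(k, I) = (1 + I) - I = 1)
1480*G(8, j(-5)) = 1480*1 = 1480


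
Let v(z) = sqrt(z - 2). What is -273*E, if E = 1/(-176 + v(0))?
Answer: 8008/5163 + 91*I*sqrt(2)/10326 ≈ 1.551 + 0.012463*I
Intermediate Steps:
v(z) = sqrt(-2 + z)
E = 1/(-176 + I*sqrt(2)) (E = 1/(-176 + sqrt(-2 + 0)) = 1/(-176 + sqrt(-2)) = 1/(-176 + I*sqrt(2)) ≈ -0.0056814 - 4.565e-5*I)
-273*E = -273*(-88/15489 - I*sqrt(2)/30978) = 8008/5163 + 91*I*sqrt(2)/10326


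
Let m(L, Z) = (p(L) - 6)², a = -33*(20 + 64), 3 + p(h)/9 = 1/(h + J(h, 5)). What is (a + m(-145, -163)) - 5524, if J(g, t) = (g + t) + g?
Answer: -1332318799/184900 ≈ -7205.6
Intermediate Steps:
J(g, t) = t + 2*g
p(h) = -27 + 9/(5 + 3*h) (p(h) = -27 + 9/(h + (5 + 2*h)) = -27 + 9/(5 + 3*h))
a = -2772 (a = -33*84 = -2772)
m(L, Z) = (-6 + 9*(-14 - 9*L)/(5 + 3*L))² (m(L, Z) = (9*(-14 - 9*L)/(5 + 3*L) - 6)² = (-6 + 9*(-14 - 9*L)/(5 + 3*L))²)
(a + m(-145, -163)) - 5524 = (-2772 + 9*(52 + 33*(-145))²/(5 + 3*(-145))²) - 5524 = (-2772 + 9*(52 - 4785)²/(5 - 435)²) - 5524 = (-2772 + 9*(-4733)²/(-430)²) - 5524 = (-2772 + 9*(1/184900)*22401289) - 5524 = (-2772 + 201611601/184900) - 5524 = -310931199/184900 - 5524 = -1332318799/184900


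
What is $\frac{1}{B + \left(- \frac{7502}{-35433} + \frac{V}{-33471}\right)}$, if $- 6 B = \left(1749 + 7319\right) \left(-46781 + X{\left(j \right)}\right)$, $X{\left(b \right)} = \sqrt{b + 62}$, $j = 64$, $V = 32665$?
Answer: $\frac{141948911169426098937}{10036026469979591906462980225} + \frac{9102984932155014 \sqrt{14}}{10036026469979591906462980225} \approx 1.4147 \cdot 10^{-8}$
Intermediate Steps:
$X{\left(b \right)} = \sqrt{62 + b}$
$B = \frac{212105054}{3} - 4534 \sqrt{14}$ ($B = - \frac{\left(1749 + 7319\right) \left(-46781 + \sqrt{62 + 64}\right)}{6} = - \frac{9068 \left(-46781 + \sqrt{126}\right)}{6} = - \frac{9068 \left(-46781 + 3 \sqrt{14}\right)}{6} = - \frac{-424210108 + 27204 \sqrt{14}}{6} = \frac{212105054}{3} - 4534 \sqrt{14} \approx 7.0685 \cdot 10^{7}$)
$\frac{1}{B + \left(- \frac{7502}{-35433} + \frac{V}{-33471}\right)} = \frac{1}{\left(\frac{212105054}{3} - 4534 \sqrt{14}\right) + \left(- \frac{7502}{-35433} + \frac{32665}{-33471}\right)} = \frac{1}{\left(\frac{212105054}{3} - 4534 \sqrt{14}\right) + \left(\left(-7502\right) \left(- \frac{1}{35433}\right) + 32665 \left(- \frac{1}{33471}\right)\right)} = \frac{1}{\left(\frac{212105054}{3} - 4534 \sqrt{14}\right) + \left(\frac{242}{1143} - \frac{32665}{33471}\right)} = \frac{1}{\left(\frac{212105054}{3} - 4534 \sqrt{14}\right) - \frac{1082819}{1416939}} = \frac{1}{\frac{100179973287083}{1416939} - 4534 \sqrt{14}}$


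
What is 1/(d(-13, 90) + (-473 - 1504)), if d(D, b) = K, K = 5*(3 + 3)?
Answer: -1/1947 ≈ -0.00051361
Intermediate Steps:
K = 30 (K = 5*6 = 30)
d(D, b) = 30
1/(d(-13, 90) + (-473 - 1504)) = 1/(30 + (-473 - 1504)) = 1/(30 - 1977) = 1/(-1947) = -1/1947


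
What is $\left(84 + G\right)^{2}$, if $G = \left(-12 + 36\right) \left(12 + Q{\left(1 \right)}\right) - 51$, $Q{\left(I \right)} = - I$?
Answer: $88209$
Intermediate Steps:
$G = 213$ ($G = \left(-12 + 36\right) \left(12 - 1\right) - 51 = 24 \left(12 - 1\right) - 51 = 24 \cdot 11 - 51 = 264 - 51 = 213$)
$\left(84 + G\right)^{2} = \left(84 + 213\right)^{2} = 297^{2} = 88209$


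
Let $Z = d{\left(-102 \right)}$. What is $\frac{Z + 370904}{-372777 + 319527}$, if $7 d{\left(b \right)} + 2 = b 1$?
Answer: $- \frac{432704}{62125} \approx -6.9651$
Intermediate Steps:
$d{\left(b \right)} = - \frac{2}{7} + \frac{b}{7}$ ($d{\left(b \right)} = - \frac{2}{7} + \frac{b 1}{7} = - \frac{2}{7} + \frac{b}{7}$)
$Z = - \frac{104}{7}$ ($Z = - \frac{2}{7} + \frac{1}{7} \left(-102\right) = - \frac{2}{7} - \frac{102}{7} = - \frac{104}{7} \approx -14.857$)
$\frac{Z + 370904}{-372777 + 319527} = \frac{- \frac{104}{7} + 370904}{-372777 + 319527} = \frac{2596224}{7 \left(-53250\right)} = \frac{2596224}{7} \left(- \frac{1}{53250}\right) = - \frac{432704}{62125}$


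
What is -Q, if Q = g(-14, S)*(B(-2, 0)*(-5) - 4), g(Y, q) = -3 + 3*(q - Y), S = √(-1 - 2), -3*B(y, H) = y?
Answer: 286 + 22*I*√3 ≈ 286.0 + 38.105*I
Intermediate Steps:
B(y, H) = -y/3
S = I*√3 (S = √(-3) = I*√3 ≈ 1.732*I)
g(Y, q) = -3 - 3*Y + 3*q (g(Y, q) = -3 + (-3*Y + 3*q) = -3 - 3*Y + 3*q)
Q = -286 - 22*I*√3 (Q = (-3 - 3*(-14) + 3*(I*√3))*(-⅓*(-2)*(-5) - 4) = (-3 + 42 + 3*I*√3)*((⅔)*(-5) - 4) = (39 + 3*I*√3)*(-10/3 - 4) = (39 + 3*I*√3)*(-22/3) = -286 - 22*I*√3 ≈ -286.0 - 38.105*I)
-Q = -(-286 - 22*I*√3) = 286 + 22*I*√3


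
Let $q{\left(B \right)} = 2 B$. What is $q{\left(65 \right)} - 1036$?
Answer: $-906$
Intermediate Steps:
$q{\left(65 \right)} - 1036 = 2 \cdot 65 - 1036 = 130 - 1036 = -906$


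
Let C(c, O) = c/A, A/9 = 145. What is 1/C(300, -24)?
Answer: 87/20 ≈ 4.3500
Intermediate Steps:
A = 1305 (A = 9*145 = 1305)
C(c, O) = c/1305
1/C(300, -24) = 1/((1/1305)*300) = 1/(20/87) = 87/20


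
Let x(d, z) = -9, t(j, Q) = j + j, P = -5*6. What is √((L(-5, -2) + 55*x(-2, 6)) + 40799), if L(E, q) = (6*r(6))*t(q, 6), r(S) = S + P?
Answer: 4*√2555 ≈ 202.19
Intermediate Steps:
P = -30
t(j, Q) = 2*j
r(S) = -30 + S (r(S) = S - 30 = -30 + S)
L(E, q) = -288*q (L(E, q) = (6*(-30 + 6))*(2*q) = (6*(-24))*(2*q) = -288*q)
√((L(-5, -2) + 55*x(-2, 6)) + 40799) = √((-288*(-2) + 55*(-9)) + 40799) = √((576 - 495) + 40799) = √(81 + 40799) = √40880 = 4*√2555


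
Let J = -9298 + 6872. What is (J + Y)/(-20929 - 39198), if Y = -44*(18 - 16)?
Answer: 2514/60127 ≈ 0.041811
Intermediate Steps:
J = -2426
Y = -88 (Y = -44*2 = -88)
(J + Y)/(-20929 - 39198) = (-2426 - 88)/(-20929 - 39198) = -2514/(-60127) = -2514*(-1/60127) = 2514/60127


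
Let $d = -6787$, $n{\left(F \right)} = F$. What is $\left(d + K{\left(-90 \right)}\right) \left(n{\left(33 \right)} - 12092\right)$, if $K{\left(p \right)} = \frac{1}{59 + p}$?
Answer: $81844822$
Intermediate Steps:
$\left(d + K{\left(-90 \right)}\right) \left(n{\left(33 \right)} - 12092\right) = \left(-6787 + \frac{1}{59 - 90}\right) \left(33 - 12092\right) = \left(-6787 + \frac{1}{-31}\right) \left(-12059\right) = \left(-6787 - \frac{1}{31}\right) \left(-12059\right) = \left(- \frac{210398}{31}\right) \left(-12059\right) = 81844822$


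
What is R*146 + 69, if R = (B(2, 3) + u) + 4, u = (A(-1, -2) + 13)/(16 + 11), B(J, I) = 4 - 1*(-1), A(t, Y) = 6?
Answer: 40115/27 ≈ 1485.7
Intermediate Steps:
B(J, I) = 5 (B(J, I) = 4 + 1 = 5)
u = 19/27 (u = (6 + 13)/(16 + 11) = 19/27 ≈ 0.70370)
R = 262/27 (R = (5 + 19/27) + 4 = 154/27 + 4 = 262/27 ≈ 9.7037)
R*146 + 69 = (262/27)*146 + 69 = 38252/27 + 69 = 40115/27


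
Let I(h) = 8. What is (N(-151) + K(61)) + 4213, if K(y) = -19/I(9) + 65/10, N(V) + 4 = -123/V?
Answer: 5090439/1208 ≈ 4213.9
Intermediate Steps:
N(V) = -4 - 123/V
K(y) = 33/8 (K(y) = -19/8 + 65/10 = -19*⅛ + 65*(⅒) = -19/8 + 13/2 = 33/8)
(N(-151) + K(61)) + 4213 = ((-4 - 123/(-151)) + 33/8) + 4213 = ((-4 - 123*(-1/151)) + 33/8) + 4213 = ((-4 + 123/151) + 33/8) + 4213 = (-481/151 + 33/8) + 4213 = 1135/1208 + 4213 = 5090439/1208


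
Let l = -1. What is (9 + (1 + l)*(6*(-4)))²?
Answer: 81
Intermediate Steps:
(9 + (1 + l)*(6*(-4)))² = (9 + (1 - 1)*(6*(-4)))² = (9 + 0*(-24))² = (9 + 0)² = 9² = 81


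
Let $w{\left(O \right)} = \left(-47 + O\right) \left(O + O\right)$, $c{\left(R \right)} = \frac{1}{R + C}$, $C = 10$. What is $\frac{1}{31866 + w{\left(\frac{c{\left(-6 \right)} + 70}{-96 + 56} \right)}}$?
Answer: $\frac{12800}{410076881} \approx 3.1214 \cdot 10^{-5}$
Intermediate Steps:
$c{\left(R \right)} = \frac{1}{10 + R}$ ($c{\left(R \right)} = \frac{1}{R + 10} = \frac{1}{10 + R}$)
$w{\left(O \right)} = 2 O \left(-47 + O\right)$ ($w{\left(O \right)} = \left(-47 + O\right) 2 O = 2 O \left(-47 + O\right)$)
$\frac{1}{31866 + w{\left(\frac{c{\left(-6 \right)} + 70}{-96 + 56} \right)}} = \frac{1}{31866 + 2 \frac{\frac{1}{10 - 6} + 70}{-96 + 56} \left(-47 + \frac{\frac{1}{10 - 6} + 70}{-96 + 56}\right)} = \frac{1}{31866 + 2 \frac{\frac{1}{4} + 70}{-40} \left(-47 + \frac{\frac{1}{4} + 70}{-40}\right)} = \frac{1}{31866 + 2 \left(\frac{1}{4} + 70\right) \left(- \frac{1}{40}\right) \left(-47 + \left(\frac{1}{4} + 70\right) \left(- \frac{1}{40}\right)\right)} = \frac{1}{31866 + 2 \cdot \frac{281}{4} \left(- \frac{1}{40}\right) \left(-47 + \frac{281}{4} \left(- \frac{1}{40}\right)\right)} = \frac{1}{31866 + 2 \left(- \frac{281}{160}\right) \left(-47 - \frac{281}{160}\right)} = \frac{1}{31866 + 2 \left(- \frac{281}{160}\right) \left(- \frac{7801}{160}\right)} = \frac{1}{31866 + \frac{2192081}{12800}} = \frac{1}{\frac{410076881}{12800}} = \frac{12800}{410076881}$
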